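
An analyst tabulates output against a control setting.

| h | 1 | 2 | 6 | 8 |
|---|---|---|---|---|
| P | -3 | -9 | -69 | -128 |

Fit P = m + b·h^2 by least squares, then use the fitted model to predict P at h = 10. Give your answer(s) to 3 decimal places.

P̂ = -197.616

The normal system AᵀA·[m, b]ᵀ = AᵀP is [[4, 105]; [105, 5409]]·[m, b]ᵀ = [-209, -10715]ᵀ.
Δ = 4·5409 − 105² = 10611.
m = ((-209)·5409 − 105·(-10715))/10611 = -1802/3537; b = (4·(-10715) − 105·(-209))/10611 = -20915/10611.
At h = 10: P̂ = (-1802/3537)·(1) + (-20915/10611)·(100) = -2096906/10611.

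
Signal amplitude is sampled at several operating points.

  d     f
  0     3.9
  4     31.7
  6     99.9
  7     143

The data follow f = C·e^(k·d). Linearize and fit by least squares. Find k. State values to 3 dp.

k = 0.524

Let Y = ln f. Fitting Y = k·d + ln C by least squares:
Σd = 17.0000, Σ(d)² = 101.0000, Σln f = 14.3843, Σd·ln f = 76.1902.
Equations: 101.0000·k + 17.0000·ln C = 76.1902;  17.0000·k + 4·ln C = 14.3843.
Δ = 101.0000·4 − (17.0000)² = 115.0000; k = (76.1902·4 − 17.0000·14.3843)/115.0000 = 0.52372, ln C = (101.0000·14.3843 − 17.0000·76.1902)/115.0000 = 1.37028.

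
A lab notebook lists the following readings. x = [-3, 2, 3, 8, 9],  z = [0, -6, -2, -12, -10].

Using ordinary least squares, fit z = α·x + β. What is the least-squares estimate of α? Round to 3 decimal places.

Sums needed: Σx·x = 167, Σx = 19, Σ1 = 5.
And Σx·z = -204, Σz = -30.
So AᵀA·[α, β]ᵀ = Aᵀz: [[167, 19]; [19, 5]]·[α, β]ᵀ = [-204, -30]ᵀ.
Eliminating β: 5·(row 1) − 19·(row 2) gives 474·α = 5·(-204) − 19·(-30) = -450, so α = -75/79.
Then β = ((-30) − 19·(-75/79))/5 = -189/79.

α = -0.949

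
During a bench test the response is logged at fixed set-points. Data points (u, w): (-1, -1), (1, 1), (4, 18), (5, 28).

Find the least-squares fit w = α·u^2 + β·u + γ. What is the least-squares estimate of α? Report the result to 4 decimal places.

α = 0.9732

Normal-equation sums: Σu^2·u^2 = 883, Σu^2·u = 189, Σu^2 = 43, Σu·u = 43, Σu = 9, Σ1 = 4.
For Aᵀw: Σu^2·w = 988, Σu·w = 214, Σw = 46.
So AᵀA·[α, β, γ]ᵀ = Aᵀw: [[883, 189, 43]; [189, 43, 9]; [43, 9, 4]]·[α, β, γ]ᵀ = [988, 214, 46]ᵀ.
Solving the 3×3 system (Gaussian elimination) gives α = 689/708, β = 215/236, γ = -179/177.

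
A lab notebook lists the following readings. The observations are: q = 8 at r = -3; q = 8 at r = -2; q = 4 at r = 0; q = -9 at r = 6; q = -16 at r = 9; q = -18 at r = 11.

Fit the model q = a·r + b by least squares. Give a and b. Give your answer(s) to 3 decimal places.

a = -2.003, b = 3.177

The normal system AᵀA·[a, b]ᵀ = Aᵀq is [[251, 21]; [21, 6]]·[a, b]ᵀ = [-436, -23]ᵀ.
det = 251·6 − 21² = 1065.
a = ((-436)·6 − 21·(-23))/1065 = -711/355; b = (251·(-23) − 21·(-436))/1065 = 3383/1065.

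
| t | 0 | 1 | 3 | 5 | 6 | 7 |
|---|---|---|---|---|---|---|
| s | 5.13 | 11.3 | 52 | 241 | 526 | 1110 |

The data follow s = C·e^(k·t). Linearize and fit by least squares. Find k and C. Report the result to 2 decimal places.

Taking logs, ln s = k·t + ln C, so regress ln s on t.
XᵀX = [[120.0000, 22.0000]; [22.0000, 6]], rhs = [128.3791, 26.7734]ᵀ  (here Σt = 22.0000, Σ(t)² = 120.0000, Σln s = 26.7734, Σt·ln s = 128.3791).
Δ = 120.0000·6 − (22.0000)² = 236.0000; k = (128.3791·6 − 22.0000·26.7734)/236.0000 = 0.76805, ln C = (120.0000·26.7734 − 22.0000·128.3791)/236.0000 = 1.64603, so C = exp(1.64603) = 5.18635.

k = 0.77, C = 5.19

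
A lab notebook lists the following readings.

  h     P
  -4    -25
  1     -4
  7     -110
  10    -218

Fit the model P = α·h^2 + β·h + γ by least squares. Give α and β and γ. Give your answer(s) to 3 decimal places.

α = -2.004, β = -1.739, γ = 0.015

With design matrix A, AᵀA = [[12658, 1280, 166]; [1280, 166, 14]; [166, 14, 4]] and AᵀP = [-27594, -2854, -357]ᵀ.
Solving the 3×3 system (Gaussian elimination) gives α = -124513/62124, β = -36021/20708, γ = 943/62124.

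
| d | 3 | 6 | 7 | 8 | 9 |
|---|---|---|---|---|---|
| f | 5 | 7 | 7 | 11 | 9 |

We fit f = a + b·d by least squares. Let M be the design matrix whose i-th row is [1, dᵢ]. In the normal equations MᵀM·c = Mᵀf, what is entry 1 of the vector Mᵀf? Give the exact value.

Entry 1 ↔ basis 1, so (Mᵀf)_{1} = Σᵢ fᵢ = (1)·(5) + (1)·(7) + (1)·(7) + (1)·(11) + (1)·(9) = 39.

39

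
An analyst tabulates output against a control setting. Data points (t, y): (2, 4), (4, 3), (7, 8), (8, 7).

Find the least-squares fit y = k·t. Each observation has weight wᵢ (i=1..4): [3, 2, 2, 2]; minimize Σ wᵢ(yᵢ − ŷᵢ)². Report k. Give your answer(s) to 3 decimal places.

Normal-equation sums: Σwᵢ·t·t = 270.
For AᵀWy: Σwᵢ·t·y = 272.
Hence k = 272 / 270 ≈ 1.00741.

k = 1.007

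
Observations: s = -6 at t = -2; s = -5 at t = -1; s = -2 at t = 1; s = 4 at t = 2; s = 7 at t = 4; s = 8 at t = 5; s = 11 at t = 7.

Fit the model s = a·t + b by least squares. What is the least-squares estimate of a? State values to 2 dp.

a = 2.04

Forming MᵀM = [[100, 16]; [16, 7]] and Mᵀs = [168, 17]ᵀ gives MᵀM·[a, b]ᵀ = Mᵀs.
Eliminating b: 7·(row 1) − 16·(row 2) gives 444·a = 7·168 − 16·17 = 904, so a = 226/111.
Then b = (17 − 16·(226/111))/7 = -247/111.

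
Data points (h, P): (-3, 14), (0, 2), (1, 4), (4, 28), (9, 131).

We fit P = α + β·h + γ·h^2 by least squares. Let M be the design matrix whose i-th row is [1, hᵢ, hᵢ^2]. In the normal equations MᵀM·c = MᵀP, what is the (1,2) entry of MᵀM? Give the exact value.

11

Row 1 ↔ basis 1, column 2 ↔ basis h, so (MᵀM)_{1,2} = Σᵢ h = (1)·(-3) + (1)·(0) + (1)·(1) + (1)·(4) + (1)·(9) = 11.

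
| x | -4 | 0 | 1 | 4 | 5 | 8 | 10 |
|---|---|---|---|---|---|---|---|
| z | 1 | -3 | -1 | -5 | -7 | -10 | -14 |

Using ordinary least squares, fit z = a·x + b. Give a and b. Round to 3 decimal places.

Sums needed: Σx·x = 222, Σx = 24, Σ1 = 7.
Moment sums: Σx·z = -280, Σz = -39.
MᵀM·[a, b]ᵀ = Mᵀz becomes [[222, 24]; [24, 7]]·[a, b]ᵀ = [-280, -39]ᵀ.
det = 222·7 − 24² = 978.
a = ((-280)·7 − 24·(-39))/978 = -512/489; b = (222·(-39) − 24·(-280))/978 = -323/163.

a = -1.047, b = -1.982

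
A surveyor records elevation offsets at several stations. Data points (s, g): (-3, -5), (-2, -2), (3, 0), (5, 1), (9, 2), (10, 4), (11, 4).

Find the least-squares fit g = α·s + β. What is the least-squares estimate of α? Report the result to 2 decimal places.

Sums needed: Σs·s = 349, Σs = 33, Σ1 = 7.
And Σs·g = 126, Σg = 4.
Eliminating β: 7·(row 1) − 33·(row 2) gives 1354·α = 7·126 − 33·4 = 750, so α = 375/677.
Then β = (4 − 33·(375/677))/7 = -1381/677.

α = 0.55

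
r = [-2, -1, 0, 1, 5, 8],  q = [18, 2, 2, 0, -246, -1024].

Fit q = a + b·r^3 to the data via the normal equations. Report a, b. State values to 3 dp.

a = 1.945, b = -2.003

Compute the Gram sums: Σ1 = 6, Σr^3 = 629, Σr^3·r^3 = 277835.
Right-hand side: Σq = -1248, Σr^3·q = -555184.
MᵀM·[a, b]ᵀ = Mᵀq becomes [[6, 629]; [629, 277835]]·[a, b]ᵀ = [-1248, -555184]ᵀ.
Eliminating b: 277835·(row 1) − 629·(row 2) gives 1271369·a = 277835·(-1248) − 629·(-555184) = 2472656, so a = 2472656/1271369.
Then b = ((-555184) − 629·(2472656/1271369))/277835 = -2546112/1271369.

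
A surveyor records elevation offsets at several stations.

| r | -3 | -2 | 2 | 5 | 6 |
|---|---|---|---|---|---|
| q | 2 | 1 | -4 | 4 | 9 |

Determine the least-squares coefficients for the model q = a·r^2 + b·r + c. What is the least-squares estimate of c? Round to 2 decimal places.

c = -3.87

The normal equations are: 2034·a + 314·b + 78·c = 430;  314·a + 78·b + 8·c = 58;  78·a + 8·b + 5·c = 12.
Row-reducing yields a = 2653/5464, b = -4447/5464, c = -10579/2732.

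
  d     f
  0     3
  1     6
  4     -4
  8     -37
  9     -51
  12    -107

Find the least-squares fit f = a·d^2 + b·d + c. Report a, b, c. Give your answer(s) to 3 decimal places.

With design matrix A, AᵀA = [[31650, 3034, 306]; [3034, 306, 34]; [306, 34, 6]] and Aᵀf = [-21965, -2049, -190]ᵀ.
Solving the 3×3 system (Gaussian elimination) gives a = -9535/9624, b = 44673/16040, c = 18523/6015.

a = -0.991, b = 2.785, c = 3.079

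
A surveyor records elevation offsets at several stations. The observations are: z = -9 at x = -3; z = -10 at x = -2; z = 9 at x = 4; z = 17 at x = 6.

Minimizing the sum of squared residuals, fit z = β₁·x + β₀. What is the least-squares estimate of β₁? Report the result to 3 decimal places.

Forming AᵀA = [[65, 5]; [5, 4]] and Aᵀz = [185, 7]ᵀ gives AᵀA·[β₁, β₀]ᵀ = Aᵀz.
Determinant 65·4 − 5² = 235.
β₁ = (185·4 − 5·7)/235 = 3; β₀ = (65·7 − 5·185)/235 = -2.

β₁ = 3.000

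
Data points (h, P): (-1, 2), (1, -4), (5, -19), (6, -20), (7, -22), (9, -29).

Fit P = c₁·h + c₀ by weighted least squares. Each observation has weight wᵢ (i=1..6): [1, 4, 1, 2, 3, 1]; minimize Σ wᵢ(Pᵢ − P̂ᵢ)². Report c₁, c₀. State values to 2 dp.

Forming MᵀWM = [[330, 50]; [50, 12]] and MᵀWP = [-1076, -168]ᵀ gives MᵀWM·[c₁, c₀]ᵀ = MᵀWP.
det = 330·12 − 50² = 1460.
c₁ = ((-1076)·12 − 50·(-168))/1460 = -1128/365; c₀ = (330·(-168) − 50·(-1076))/1460 = -82/73.

c₁ = -3.09, c₀ = -1.12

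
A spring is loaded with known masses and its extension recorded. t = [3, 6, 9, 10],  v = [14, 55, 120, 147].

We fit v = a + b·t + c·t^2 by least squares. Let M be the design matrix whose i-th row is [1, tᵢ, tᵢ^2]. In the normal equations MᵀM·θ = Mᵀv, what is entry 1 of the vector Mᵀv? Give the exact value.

336

Entry 1 ↔ basis 1, so (Mᵀv)_{1} = Σᵢ vᵢ = (1)·(14) + (1)·(55) + (1)·(120) + (1)·(147) = 336.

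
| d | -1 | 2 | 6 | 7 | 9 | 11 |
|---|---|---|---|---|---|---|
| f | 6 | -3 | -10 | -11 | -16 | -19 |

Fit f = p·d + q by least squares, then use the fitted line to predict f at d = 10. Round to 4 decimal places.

f̂ = -17.6309

Compute the Gram sums: Σd·d = 292, Σd = 34, Σ1 = 6.
And Σd·f = -502, Σf = -53.
XᵀX·[p, q]ᵀ = Xᵀf becomes [[292, 34]; [34, 6]]·[p, q]ᵀ = [-502, -53]ᵀ.
Determinant 292·6 − 34² = 596.
p = ((-502)·6 − 34·(-53))/596 = -605/298; q = (292·(-53) − 34·(-502))/596 = 398/149.
At d = 10: f̂ = (-605/298)·(10) + (398/149)·(1) = -2627/149.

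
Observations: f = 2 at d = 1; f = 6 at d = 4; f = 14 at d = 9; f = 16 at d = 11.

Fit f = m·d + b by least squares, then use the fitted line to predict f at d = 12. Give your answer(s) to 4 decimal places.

From the data, Σd·d = 219, Σd = 25, Σ1 = 4.
Moment sums: Σd·f = 328, Σf = 38.
Normal equations: [[219, 25]; [25, 4]]·[m, b]ᵀ = [328, 38]ᵀ.
Eliminating b: 4·(row 1) − 25·(row 2) gives 251·m = 4·328 − 25·38 = 362, so m = 362/251.
Then b = (38 − 25·(362/251))/4 = 122/251.
At d = 12: f̂ = (362/251)·(12) + (122/251)·(1) = 4466/251.

f̂ = 17.7928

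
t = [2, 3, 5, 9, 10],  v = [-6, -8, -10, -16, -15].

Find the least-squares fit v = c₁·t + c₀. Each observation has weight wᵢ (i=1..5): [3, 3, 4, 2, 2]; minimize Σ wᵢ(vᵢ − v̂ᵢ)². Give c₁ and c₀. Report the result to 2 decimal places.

c₁ = -1.21, c₀ = -4.00

The normal system MᵀWM·[c₁, c₀]ᵀ = MᵀWv is [[501, 73]; [73, 14]]·[c₁, c₀]ᵀ = [-896, -144]ᵀ.
det = 501·14 − 73² = 1685.
c₁ = ((-896)·14 − 73·(-144))/1685 = -2032/1685; c₀ = (501·(-144) − 73·(-896))/1685 = -6736/1685.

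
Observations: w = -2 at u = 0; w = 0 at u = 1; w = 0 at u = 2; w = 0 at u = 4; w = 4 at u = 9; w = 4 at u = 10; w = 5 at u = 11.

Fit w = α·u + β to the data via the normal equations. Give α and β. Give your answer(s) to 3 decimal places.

α = 0.572, β = -1.451

From the data, Σu·u = 323, Σu = 37, Σ1 = 7.
Right-hand side: Σu·w = 131, Σw = 11.
XᵀX·[α, β]ᵀ = Xᵀw becomes [[323, 37]; [37, 7]]·[α, β]ᵀ = [131, 11]ᵀ.
Determinant 323·7 − 37² = 892.
α = (131·7 − 37·11)/892 = 255/446; β = (323·11 − 37·131)/892 = -647/446.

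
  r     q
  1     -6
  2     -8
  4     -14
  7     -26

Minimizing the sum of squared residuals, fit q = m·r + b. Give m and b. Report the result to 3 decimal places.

m = -3.381, b = -1.667

Sums needed: Σr·r = 70, Σr = 14, Σ1 = 4.
Right-hand side: Σr·q = -260, Σq = -54.
Normal equations: [[70, 14]; [14, 4]]·[m, b]ᵀ = [-260, -54]ᵀ.
Eliminating b: 4·(row 1) − 14·(row 2) gives 84·m = 4·(-260) − 14·(-54) = -284, so m = -71/21.
Then b = ((-54) − 14·(-71/21))/4 = -5/3.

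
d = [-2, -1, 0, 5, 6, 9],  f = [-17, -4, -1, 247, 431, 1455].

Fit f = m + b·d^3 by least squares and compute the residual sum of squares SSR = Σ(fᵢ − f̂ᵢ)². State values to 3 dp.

Normal-equation sums: Σ1 = 6, Σd^3 = 1061, Σd^3·d^3 = 593787.
Right-hand side: Σf = 2111, Σd^3·f = 1184806.
Determinant 6·593787 − 1061² = 2437001.
m = (2111·593787 − 1061·1184806)/2437001 = -3594809/2437001; b = (6·1184806 − 1061·2111)/2437001 = 4869065/2437001.
Residuals: 1118312/2437001, -1284130/2437001, 1157808/2437001, -3099069/2437001, 2224200/2437001, -117121/2437001; SSR = 7716510/2437001.

SSR = 3.166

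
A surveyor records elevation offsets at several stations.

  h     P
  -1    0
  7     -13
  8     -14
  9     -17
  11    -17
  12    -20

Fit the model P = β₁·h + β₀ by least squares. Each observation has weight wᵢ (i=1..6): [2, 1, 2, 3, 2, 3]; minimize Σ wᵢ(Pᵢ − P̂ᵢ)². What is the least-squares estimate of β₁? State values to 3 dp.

From the data, Σwᵢ·h·h = 1096, Σwᵢ·h = 106, Σwᵢ·1 = 13.
Moment sums: Σwᵢ·h·P = -1868, Σwᵢ·P = -186.
So XᵀWX·[β₁, β₀]ᵀ = XᵀWP: [[1096, 106]; [106, 13]]·[β₁, β₀]ᵀ = [-1868, -186]ᵀ.
Eliminating β₀: 13·(row 1) − 106·(row 2) gives 3012·β₁ = 13·(-1868) − 106·(-186) = -4568, so β₁ = -1142/753.
Then β₀ = ((-186) − 106·(-1142/753))/13 = -1462/753.

β₁ = -1.517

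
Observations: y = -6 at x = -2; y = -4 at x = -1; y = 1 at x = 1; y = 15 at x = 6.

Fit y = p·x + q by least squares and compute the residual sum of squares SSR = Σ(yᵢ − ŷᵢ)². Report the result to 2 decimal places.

SSR = 0.55

The normal equations are: 42·p + 4·q = 107;  4·p + 4·q = 6.
(Σx·x = 42, Σx = 4, Σ1 = 4, Σx·y = 107, Σy = 6.)
Determinant 42·4 − 4² = 152.
p = (107·4 − 4·6)/152 = 101/38; q = (42·6 − 4·107)/152 = -22/19.
Residuals: 9/19, -7/38, -1/2, 4/19; SSR = 21/38.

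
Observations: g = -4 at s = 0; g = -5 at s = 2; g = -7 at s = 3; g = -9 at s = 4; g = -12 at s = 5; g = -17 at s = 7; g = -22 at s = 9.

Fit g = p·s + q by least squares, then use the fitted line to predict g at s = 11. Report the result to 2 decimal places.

ĝ = -25.19

XᵀX·[p, q]ᵀ = Xᵀg reads: 184·p + 30·q = -444;  30·p + 7·q = -76.
(Σs·s = 184, Σs = 30, Σ1 = 7, Σs·g = -444, Σg = -76.)
det = 184·7 − 30² = 388.
p = ((-444)·7 − 30·(-76))/388 = -207/97; q = (184·(-76) − 30·(-444))/388 = -166/97.
At s = 11: ĝ = (-207/97)·(11) + (-166/97)·(1) = -2443/97.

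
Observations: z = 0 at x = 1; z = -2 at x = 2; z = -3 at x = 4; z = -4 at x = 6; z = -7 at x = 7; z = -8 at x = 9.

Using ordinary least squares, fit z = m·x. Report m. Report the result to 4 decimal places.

m = -0.8610

The normal system MᵀM·[m]ᵀ = Mᵀz is [[187]]·[m]ᵀ = [-161]ᵀ.
Hence m = -161 / 187 ≈ -0.860963.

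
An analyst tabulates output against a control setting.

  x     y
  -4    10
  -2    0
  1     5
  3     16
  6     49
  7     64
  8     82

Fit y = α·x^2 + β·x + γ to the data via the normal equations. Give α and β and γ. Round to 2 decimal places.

Entries of MᵀM: Σx^2·x^2 = 8147, Σx^2·x = 1027, Σx^2 = 179, Σx·x = 179, Σx = 19, Σ1 = 7.
Right-hand side: Σx^2·y = 10457, Σx·y = 1411, Σy = 226.
So MᵀM·[α, β, γ]ᵀ = Mᵀy: [[8147, 1027, 179]; [1027, 179, 19]; [179, 19, 7]]·[α, β, γ]ᵀ = [10457, 1411, 226]ᵀ.
Row-reducing yields α = 47977/47264, β = 92083/47264, γ = 12293/11816.

α = 1.02, β = 1.95, γ = 1.04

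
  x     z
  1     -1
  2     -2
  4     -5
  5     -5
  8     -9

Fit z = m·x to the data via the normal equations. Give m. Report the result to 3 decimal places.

Forming AᵀA = [[110]] and Aᵀz = [-122]ᵀ gives AᵀA·[m]ᵀ = Aᵀz.
Hence m = -122 / 110 ≈ -1.10909.

m = -1.109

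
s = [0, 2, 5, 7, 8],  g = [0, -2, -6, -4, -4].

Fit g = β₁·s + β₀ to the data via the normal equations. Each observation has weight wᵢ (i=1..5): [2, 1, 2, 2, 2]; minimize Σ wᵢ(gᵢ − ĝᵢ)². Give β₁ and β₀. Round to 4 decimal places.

β₁ = -0.5238, β₀ = -0.8889

Sums needed: Σwᵢ·s·s = 280, Σwᵢ·s = 42, Σwᵢ·1 = 9.
Right-hand side: Σwᵢ·s·g = -184, Σwᵢ·g = -30.
XᵀWX·[β₁, β₀]ᵀ = XᵀWg becomes [[280, 42]; [42, 9]]·[β₁, β₀]ᵀ = [-184, -30]ᵀ.
Δ = 280·9 − 42² = 756.
β₁ = ((-184)·9 − 42·(-30))/756 = -11/21; β₀ = (280·(-30) − 42·(-184))/756 = -8/9.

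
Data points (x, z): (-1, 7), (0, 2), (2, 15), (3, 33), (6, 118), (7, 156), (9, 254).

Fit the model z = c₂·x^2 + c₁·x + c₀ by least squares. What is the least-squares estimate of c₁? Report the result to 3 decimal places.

c₁ = 0.659

From the data, Σx^2·x^2 = 10356, Σx^2·x = 1322, Σx^2 = 180, Σx·x = 180, Σx = 26, Σ1 = 7.
And Σx^2·z = 32830, Σx·z = 4208, Σz = 585.
So MᵀM·[c₂, c₁, c₀]ᵀ = Mᵀz: [[10356, 1322, 180]; [1322, 180, 26]; [180, 26, 7]]·[c₂, c₁, c₀]ᵀ = [32830, 4208, 585]ᵀ.
Inverting the 3×3 Gram matrix, [c₂, c₁, c₀]ᵀ = [269737/89009, 58639/89009, 284713/89009]ᵀ.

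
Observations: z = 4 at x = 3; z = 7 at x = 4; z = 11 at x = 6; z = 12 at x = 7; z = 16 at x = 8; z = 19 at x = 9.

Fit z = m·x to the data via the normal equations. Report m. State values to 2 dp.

m = 1.92

Setting ∂/∂m … = 0 gives: 255·m = 489.
Hence m = 489 / 255 ≈ 1.91765.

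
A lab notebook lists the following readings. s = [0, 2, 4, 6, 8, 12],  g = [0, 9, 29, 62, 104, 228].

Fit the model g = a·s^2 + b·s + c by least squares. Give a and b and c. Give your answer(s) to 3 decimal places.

a = 1.467, b = 1.357, c = 0.202

The normal system AᵀA·[a, b, c]ᵀ = Aᵀg is [[26400, 2528, 264]; [2528, 264, 32]; [264, 32, 6]]·[a, b, c]ᵀ = [42220, 4074, 432]ᵀ.
Row-reducing yields a = 493/336, b = 19/14, c = 17/84.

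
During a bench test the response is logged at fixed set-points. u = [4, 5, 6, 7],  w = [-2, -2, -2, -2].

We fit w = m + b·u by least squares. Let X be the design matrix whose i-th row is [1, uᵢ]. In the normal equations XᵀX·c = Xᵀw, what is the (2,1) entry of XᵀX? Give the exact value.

Row 2 ↔ basis u, column 1 ↔ basis 1, so (XᵀX)_{2,1} = Σᵢ u = (4)·(1) + (5)·(1) + (6)·(1) + (7)·(1) = 22.

22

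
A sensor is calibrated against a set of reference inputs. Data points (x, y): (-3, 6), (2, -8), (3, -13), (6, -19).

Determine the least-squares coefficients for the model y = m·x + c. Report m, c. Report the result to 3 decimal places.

m = -2.833, c = -2.833

Compute the Gram sums: Σx·x = 58, Σx = 8, Σ1 = 4.
And Σx·y = -187, Σy = -34.
Normal equations: [[58, 8]; [8, 4]]·[m, c]ᵀ = [-187, -34]ᵀ.
Eliminating c: 4·(row 1) − 8·(row 2) gives 168·m = 4·(-187) − 8·(-34) = -476, so m = -17/6.
Then c = ((-34) − 8·(-17/6))/4 = -17/6.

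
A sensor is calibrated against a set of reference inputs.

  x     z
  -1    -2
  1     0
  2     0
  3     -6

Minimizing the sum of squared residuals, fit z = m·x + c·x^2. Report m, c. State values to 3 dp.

Setting ∂/∂m … = 0 gives: 15·m + 35·c = -16;  35·m + 99·c = -56.
(Σx·x = 15, Σx·x^2 = 35, Σx^2·x^2 = 99, Σx·z = -16, Σx^2·z = -56.)
Eliminating c: 99·(row 1) − 35·(row 2) gives 260·m = 99·(-16) − 35·(-56) = 376, so m = 94/65.
Then c = ((-56) − 35·(94/65))/99 = -14/13.

m = 1.446, c = -1.077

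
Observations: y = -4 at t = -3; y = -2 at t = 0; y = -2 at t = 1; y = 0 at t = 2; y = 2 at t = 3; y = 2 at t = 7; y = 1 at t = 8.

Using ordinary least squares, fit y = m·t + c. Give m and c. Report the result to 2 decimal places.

m = 0.51, c = -1.74

Forming MᵀM = [[136, 18]; [18, 7]] and Mᵀy = [38, -3]ᵀ gives MᵀM·[m, c]ᵀ = Mᵀy.
Δ = 136·7 − 18² = 628.
m = (38·7 − 18·(-3))/628 = 80/157; c = (136·(-3) − 18·38)/628 = -273/157.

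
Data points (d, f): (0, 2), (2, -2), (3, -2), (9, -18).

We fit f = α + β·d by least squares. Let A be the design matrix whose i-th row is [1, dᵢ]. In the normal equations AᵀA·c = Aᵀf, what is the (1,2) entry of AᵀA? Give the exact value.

14

Row 1 ↔ basis 1, column 2 ↔ basis d, so (AᵀA)_{1,2} = Σᵢ d = (1)·(0) + (1)·(2) + (1)·(3) + (1)·(9) = 14.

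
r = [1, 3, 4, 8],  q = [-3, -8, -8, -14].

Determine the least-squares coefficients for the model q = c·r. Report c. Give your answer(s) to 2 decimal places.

Compute the Gram sums: Σr·r = 90.
And Σr·q = -171.
Normal equations: [[90]]·[c]ᵀ = [-171]ᵀ.
Hence c = -171 / 90 ≈ -1.9.

c = -1.90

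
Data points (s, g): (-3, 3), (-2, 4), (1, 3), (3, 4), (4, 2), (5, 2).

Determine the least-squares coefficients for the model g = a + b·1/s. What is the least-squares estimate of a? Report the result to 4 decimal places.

Compute the Gram sums: Σ1 = 6, Σ1/s = 19/20, Σ1/s·1/s = 5669/3600.
For Mᵀg: Σg = 18, Σ1/s·g = 67/30.
MᵀM·[a, b]ᵀ = Mᵀg becomes [[6, 19/20]; [19/20, 5669/3600]]·[a, b]ᵀ = [18, 67/30]ᵀ.
Δ = 6·(5669/3600) − (19/20)² = 2051/240.
a = (18·(5669/3600) − (19/20)·(67/30))/(2051/240) = 31468/10255; b = (6·(67/30) − (19/20)·18)/(2051/240) = -888/2051.

a = 3.0686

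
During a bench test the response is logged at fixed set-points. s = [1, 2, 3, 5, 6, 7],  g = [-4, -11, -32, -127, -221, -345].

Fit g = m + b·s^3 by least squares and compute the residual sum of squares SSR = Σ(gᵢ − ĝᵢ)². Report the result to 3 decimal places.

Setting ∂/∂m … = 0 gives: 6·m + 720·b = -740;  720·m + 180724·b = -182902.
(Σ1 = 6, Σs^3 = 720, Σs^3·s^3 = 180724, Σg = -740, Σs^3·g = -182902.)
Δ = 6·180724 − 720² = 565944.
m = ((-740)·180724 − 720·(-182902))/565944 = -255790/70743; b = (6·(-182902) − 720·(-740))/565944 = -47051/47162.
Residuals: 86789/141486, 42229/70743, -204841/141486, 186983/141486, -133889/70743, 114389/141486; SSR = 623305/70743.

SSR = 8.811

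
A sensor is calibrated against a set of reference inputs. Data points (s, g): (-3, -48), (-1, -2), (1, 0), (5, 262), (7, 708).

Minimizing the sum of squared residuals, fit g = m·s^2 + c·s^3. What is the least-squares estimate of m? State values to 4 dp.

Entries of AᵀA: Σs^2·s^2 = 3109, Σs^2·s^3 = 19689, Σs^3·s^3 = 134005.
Right-hand side: Σs^2·g = 40808, Σs^3·g = 276892.
Determinant 3109·134005 − 19689² = 28964824.
m = (40808·134005 − 19689·276892)/28964824 = 4187363/7241206; c = (3109·276892 − 19689·40808)/28964824 = 14347129/7241206.

m = 0.5783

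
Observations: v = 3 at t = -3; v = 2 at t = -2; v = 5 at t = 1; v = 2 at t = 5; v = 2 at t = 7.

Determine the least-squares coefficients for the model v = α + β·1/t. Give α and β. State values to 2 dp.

α = 2.63, β = 1.65

From the data, Σ1 = 5, Σ1/t = 107/210, Σ1/t·1/t = 62689/44100.
For Aᵀv: Σv = 14, Σ1/t·v = 129/35.
AᵀA·[α, β]ᵀ = Aᵀv becomes [[5, 107/210]; [107/210, 62689/44100]]·[α, β]ᵀ = [14, 129/35]ᵀ.
Determinant 5·(62689/44100) − (107/210)² = 75499/11025.
α = (14·(62689/44100) − (107/210)·(129/35))/(75499/11025) = 198707/75499; β = (5·(129/35) − (107/210)·14)/(75499/11025) = 124530/75499.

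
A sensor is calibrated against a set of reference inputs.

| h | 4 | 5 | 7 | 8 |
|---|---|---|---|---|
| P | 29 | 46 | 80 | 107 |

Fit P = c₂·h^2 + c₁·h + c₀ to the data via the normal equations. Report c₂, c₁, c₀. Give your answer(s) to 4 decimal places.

AᵀA·[c₂, c₁, c₀]ᵀ = AᵀP reads: 7378·c₂ + 1044·c₁ + 154·c₀ = 12382;  1044·c₂ + 154·c₁ + 24·c₀ = 1762;  154·c₂ + 24·c₁ + 4·c₀ = 262.
Inverting the 3×3 Gram matrix, [c₂, c₁, c₀]ᵀ = [5/3, -1, 22/3]ᵀ.

c₂ = 1.6667, c₁ = -1.0000, c₀ = 7.3333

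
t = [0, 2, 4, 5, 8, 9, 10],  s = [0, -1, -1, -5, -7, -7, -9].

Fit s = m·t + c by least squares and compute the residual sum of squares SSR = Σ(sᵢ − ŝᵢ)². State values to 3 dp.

SSR = 6.341

Forming MᵀM = [[290, 38]; [38, 7]] and Mᵀs = [-240, -30]ᵀ gives MᵀM·[m, c]ᵀ = Mᵀs.
det = 290·7 − 38² = 586.
m = ((-240)·7 − 38·(-30))/586 = -270/293; c = (290·(-30) − 38·(-240))/586 = 210/293.
Residuals: -210/293, 37/293, 577/293, -325/293, -101/293, 169/293, -147/293; SSR = 1858/293.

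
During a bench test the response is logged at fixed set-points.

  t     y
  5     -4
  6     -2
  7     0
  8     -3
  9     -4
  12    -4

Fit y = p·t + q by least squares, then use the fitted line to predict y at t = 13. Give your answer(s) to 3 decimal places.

From the data, Σt·t = 399, Σt = 47, Σ1 = 6.
For Aᵀy: Σt·y = -140, Σy = -17.
det = 399·6 − 47² = 185.
p = ((-140)·6 − 47·(-17))/185 = -41/185; q = (399·(-17) − 47·(-140))/185 = -203/185.
At t = 13: ŷ = (-41/185)·(13) + (-203/185)·(1) = -736/185.

ŷ = -3.978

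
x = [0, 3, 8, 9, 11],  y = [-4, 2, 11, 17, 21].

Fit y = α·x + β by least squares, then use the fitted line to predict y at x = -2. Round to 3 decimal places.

Normal-equation sums: Σx·x = 275, Σx = 31, Σ1 = 5.
For Aᵀy: Σx·y = 478, Σy = 47.
Eliminating β: 5·(row 1) − 31·(row 2) gives 414·α = 5·478 − 31·47 = 933, so α = 311/138.
Then β = (47 − 31·(311/138))/5 = -631/138.
At x = -2: ŷ = (311/138)·(-2) + (-631/138)·(1) = -1253/138.

ŷ = -9.080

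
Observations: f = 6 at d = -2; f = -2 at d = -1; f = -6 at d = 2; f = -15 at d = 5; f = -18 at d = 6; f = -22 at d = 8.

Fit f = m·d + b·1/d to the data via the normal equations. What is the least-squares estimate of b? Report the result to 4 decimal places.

b = 3.2780

Sums needed: Σd·d = 134, Σd·1/d = 6, Σ1/d·1/d = 22801/14400.
And Σd·f = -381, Σ1/d·f = -51/4.
det = 134·(22801/14400) − 6² = 1268467/7200.
m = ((-381)·(22801/14400) − 6·(-51/4))/(1268467/7200) = -7585581/2536934; b = (134·(-51/4) − 6·(-381))/(1268467/7200) = 4158000/1268467.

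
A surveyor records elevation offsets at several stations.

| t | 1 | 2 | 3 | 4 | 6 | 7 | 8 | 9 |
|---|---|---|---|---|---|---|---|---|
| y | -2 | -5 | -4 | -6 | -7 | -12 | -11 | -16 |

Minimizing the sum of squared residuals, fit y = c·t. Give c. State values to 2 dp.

Normal-equation sums: Σt·t = 260.
Right-hand side: Σt·y = -406.
MᵀM·[c]ᵀ = Mᵀy becomes [[260]]·[c]ᵀ = [-406]ᵀ.
Hence c = -406 / 260 ≈ -1.56154.

c = -1.56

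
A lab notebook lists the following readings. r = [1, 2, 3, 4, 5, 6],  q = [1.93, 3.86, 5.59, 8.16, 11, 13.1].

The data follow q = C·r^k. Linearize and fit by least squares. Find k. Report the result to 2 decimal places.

With ln qᵢ as the transformed response and ln rᵢ as the regressor:
Σln r = 6.5793, Σ(ln r)² = 9.4099, Σln q = 10.7989, Σln r·ln q = 14.2058.
Equations: 9.4099·k + 6.5793·ln C = 14.2058;  6.5793·k + 6·ln C = 10.7989.
Slope k = (n·Σln r·ln q − Σln r·Σln q)/(n·Σ(ln r)² − (Σln r)²) = (6·14.2058 − 6.5793·10.7989)/13.1729 = 1.07693; ln C = (Σln q − k·Σln r)/n = 0.61893.

k = 1.08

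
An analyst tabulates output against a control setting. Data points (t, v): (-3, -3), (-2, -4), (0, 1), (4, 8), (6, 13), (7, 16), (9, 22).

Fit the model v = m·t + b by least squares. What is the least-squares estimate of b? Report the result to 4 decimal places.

b = 1.2532

From the data, Σt·t = 195, Σt = 21, Σ1 = 7.
And Σt·v = 437, Σv = 53.
det = 195·7 − 21² = 924.
m = (437·7 − 21·53)/924 = 139/66; b = (195·53 − 21·437)/924 = 193/154.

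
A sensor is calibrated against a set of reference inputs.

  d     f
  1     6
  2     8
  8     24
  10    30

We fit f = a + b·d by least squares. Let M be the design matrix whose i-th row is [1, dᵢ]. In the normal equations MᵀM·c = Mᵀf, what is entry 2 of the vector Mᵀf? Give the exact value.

Entry 2 ↔ basis d, so (Mᵀf)_{2} = Σᵢ (d)·fᵢ = (1)·(6) + (2)·(8) + (8)·(24) + (10)·(30) = 514.

514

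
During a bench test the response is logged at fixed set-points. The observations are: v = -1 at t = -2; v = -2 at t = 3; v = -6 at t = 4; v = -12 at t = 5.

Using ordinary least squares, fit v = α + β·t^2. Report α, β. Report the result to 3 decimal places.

α = 2.042, β = -0.540

Entries of MᵀM: Σ1 = 4, Σt^2 = 54, Σt^2·t^2 = 978.
Right-hand side: Σv = -21, Σt^2·v = -418.
Normal equations: [[4, 54]; [54, 978]]·[α, β]ᵀ = [-21, -418]ᵀ.
Determinant 4·978 − 54² = 996.
α = ((-21)·978 − 54·(-418))/996 = 339/166; β = (4·(-418) − 54·(-21))/996 = -269/498.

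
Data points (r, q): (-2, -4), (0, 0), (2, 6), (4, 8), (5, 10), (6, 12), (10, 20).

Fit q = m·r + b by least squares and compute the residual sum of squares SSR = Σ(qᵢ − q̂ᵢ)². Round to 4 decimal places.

The normal equations are: 185·m + 25·b = 374;  25·m + 7·b = 52.
(Σr·r = 185, Σr = 25, Σ1 = 7, Σr·q = 374, Σq = 52.)
Eliminating b: 7·(row 1) − 25·(row 2) gives 670·m = 7·374 − 25·52 = 1318, so m = 659/335.
Then b = (52 − 25·(659/335))/7 = 27/67.
Residuals: -157/335, -27/67, 557/335, -91/335, -16/67, -69/335, -5/67; SSR = 1114/335.

SSR = 3.3254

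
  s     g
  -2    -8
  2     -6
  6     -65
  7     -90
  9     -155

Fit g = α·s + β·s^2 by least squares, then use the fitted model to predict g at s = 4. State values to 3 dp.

ĝ = -28.164

The normal equations are: 174·α + 1288·β = -2411;  1288·α + 10290·β = -19361.
(Σs·s = 174, Σs·s^2 = 1288, Σs^2·s^2 = 10290, Σs·g = -2411, Σs^2·g = -19361.)
Eliminating β: 10290·(row 1) − 1288·(row 2) gives 131516·α = 10290·(-2411) − 1288·(-19361) = 127778, so α = 9127/9394.
Then β = ((-19361) − 1288·(9127/9394))/10290 = -131723/65758.
At s = 4: ĝ = (9127/9394)·(4) + (-131723/65758)·(16) = -926006/32879.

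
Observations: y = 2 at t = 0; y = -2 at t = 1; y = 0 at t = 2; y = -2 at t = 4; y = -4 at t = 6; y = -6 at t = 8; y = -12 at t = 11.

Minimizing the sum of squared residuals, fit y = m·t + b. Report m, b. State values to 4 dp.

The normal equations are: 242·m + 32·b = -214;  32·m + 7·b = -24.
Eliminating b: 7·(row 1) − 32·(row 2) gives 670·m = 7·(-214) − 32·(-24) = -730, so m = -73/67.
Then b = ((-24) − 32·(-73/67))/7 = 104/67.

m = -1.0896, b = 1.5522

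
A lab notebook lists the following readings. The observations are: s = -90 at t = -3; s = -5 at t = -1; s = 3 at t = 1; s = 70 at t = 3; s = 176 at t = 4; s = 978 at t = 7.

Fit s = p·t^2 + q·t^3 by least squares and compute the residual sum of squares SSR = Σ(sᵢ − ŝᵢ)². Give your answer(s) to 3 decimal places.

The normal system MᵀM·[p, q]ᵀ = Mᵀs is [[2821, 17831]; [17831, 123205]]·[p, q]ᵀ = [50556, 351046]ᵀ.
Δ = 2821·123205 − 17831² = 29616744.
p = (50556·123205 − 17831·351046)/29616744 = -15374623/14808372; q = (2821·351046 − 17831·50556)/29616744 = 44418365/14808372.
Residuals: 818997/2468062, -1187406/1234031, 404773/389694, -2028184/1234031, 2373020/3702093, 111287/3702093; SSR = 38708183/7404186.

SSR = 5.228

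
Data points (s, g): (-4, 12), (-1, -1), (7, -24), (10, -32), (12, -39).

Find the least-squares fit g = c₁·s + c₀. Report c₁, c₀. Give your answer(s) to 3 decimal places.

c₁ = -3.079, c₀ = -2.021

From the data, Σs·s = 310, Σs = 24, Σ1 = 5.
Moment sums: Σs·g = -1003, Σg = -84.
So XᵀX·[c₁, c₀]ᵀ = Xᵀg: [[310, 24]; [24, 5]]·[c₁, c₀]ᵀ = [-1003, -84]ᵀ.
Determinant 310·5 − 24² = 974.
c₁ = ((-1003)·5 − 24·(-84))/974 = -2999/974; c₀ = (310·(-84) − 24·(-1003))/974 = -984/487.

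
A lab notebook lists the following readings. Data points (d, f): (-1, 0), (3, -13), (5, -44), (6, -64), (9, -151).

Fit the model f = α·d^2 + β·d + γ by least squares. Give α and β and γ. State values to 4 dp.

α = -1.9648, β = 0.6188, γ = 2.6069

Setting ∂/∂α … = 0 gives: 8564·α + 1096·β + 152·γ = -15752;  1096·α + 152·β + 22·γ = -2002;  152·α + 22·β + 5·γ = -272.
(Σd^2·d^2 = 8564, Σd^2·d = 1096, Σd^2 = 152, Σd·d = 152, Σd = 22, Σ1 = 5, Σd^2·f = -15752, Σd·f = -2002, Σf = -272.)
Inverting the 3×3 Gram matrix, [α, β, γ]ᵀ = [-2399/1221, 1511/2442, 1061/407]ᵀ.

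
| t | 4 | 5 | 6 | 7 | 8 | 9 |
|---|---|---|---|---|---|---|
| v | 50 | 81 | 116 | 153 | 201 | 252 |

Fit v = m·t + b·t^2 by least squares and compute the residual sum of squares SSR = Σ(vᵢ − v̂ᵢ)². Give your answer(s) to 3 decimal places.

SSR = 10.562

Compute the Gram sums: Σt·t = 271, Σt·t^2 = 1989, Σt^2·t^2 = 15235.
And Σt·v = 6248, Σt^2·v = 47774.
AᵀA·[m, b]ᵀ = Aᵀv becomes [[271, 1989]; [1989, 15235]]·[m, b]ᵀ = [6248, 47774]ᵀ.
det = 271·15235 − 1989² = 172564.
m = (6248·15235 − 1989·47774)/172564 = 82897/86282; b = (271·47774 − 1989·6248)/172564 = 259741/86282.
Residuals: -86672/43141, 40416/43141, 80327/43141, -7603/6163, 28041/43141, -21015/43141; SSR = 455676/43141.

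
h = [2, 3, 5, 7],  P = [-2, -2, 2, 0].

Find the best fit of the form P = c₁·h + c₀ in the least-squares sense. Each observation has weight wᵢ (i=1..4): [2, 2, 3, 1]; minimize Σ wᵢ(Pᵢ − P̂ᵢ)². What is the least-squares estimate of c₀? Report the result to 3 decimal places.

Normal-equation sums: Σwᵢ·h·h = 150, Σwᵢ·h = 32, Σwᵢ·1 = 8.
For AᵀWP: Σwᵢ·h·P = 10, Σwᵢ·P = -2.
So AᵀWA·[c₁, c₀]ᵀ = AᵀWP: [[150, 32]; [32, 8]]·[c₁, c₀]ᵀ = [10, -2]ᵀ.
Eliminating c₀: 8·(row 1) − 32·(row 2) gives 176·c₁ = 8·10 − 32·(-2) = 144, so c₁ = 9/11.
Then c₀ = ((-2) − 32·(9/11))/8 = -155/44.

c₀ = -3.523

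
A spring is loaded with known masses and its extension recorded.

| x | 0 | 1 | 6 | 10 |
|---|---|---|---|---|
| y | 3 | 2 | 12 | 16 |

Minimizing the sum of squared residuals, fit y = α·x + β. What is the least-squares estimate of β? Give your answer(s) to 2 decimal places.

The normal equations are: 137·α + 17·β = 234;  17·α + 4·β = 33.
(Σx·x = 137, Σx = 17, Σ1 = 4, Σx·y = 234, Σy = 33.)
Δ = 137·4 − 17² = 259.
α = (234·4 − 17·33)/259 = 375/259; β = (137·33 − 17·234)/259 = 543/259.

β = 2.10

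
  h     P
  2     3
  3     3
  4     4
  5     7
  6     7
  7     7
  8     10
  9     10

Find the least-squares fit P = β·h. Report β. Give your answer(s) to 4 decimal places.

From the data, Σh·h = 284.
Moment sums: Σh·P = 327.
AᵀA·[β]ᵀ = AᵀP becomes [[284]]·[β]ᵀ = [327]ᵀ.
β = 327/284 = 1.15141.

β = 1.1514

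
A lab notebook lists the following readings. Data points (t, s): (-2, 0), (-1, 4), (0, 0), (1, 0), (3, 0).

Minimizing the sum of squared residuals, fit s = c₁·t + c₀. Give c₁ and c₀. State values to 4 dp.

Normal-equation sums: Σt·t = 15, Σt = 1, Σ1 = 5.
Moment sums: Σt·s = -4, Σs = 4.
MᵀM·[c₁, c₀]ᵀ = Mᵀs becomes [[15, 1]; [1, 5]]·[c₁, c₀]ᵀ = [-4, 4]ᵀ.
det = 15·5 − 1² = 74.
c₁ = ((-4)·5 − 1·4)/74 = -12/37; c₀ = (15·4 − 1·(-4))/74 = 32/37.

c₁ = -0.3243, c₀ = 0.8649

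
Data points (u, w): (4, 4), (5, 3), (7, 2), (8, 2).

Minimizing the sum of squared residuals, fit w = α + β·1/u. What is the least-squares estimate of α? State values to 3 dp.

α = -0.239

From the data, Σ1 = 4, Σ1/u = 201/280, Σ1/u·1/u = 10861/78400.
Moment sums: Σw = 11, Σ1/u·w = 299/140.
So AᵀA·[α, β]ᵀ = Aᵀw: [[4, 201/280]; [201/280, 10861/78400]]·[α, β]ᵀ = [11, 299/140]ᵀ.
Determinant 4·(10861/78400) − (201/280)² = 3043/78400.
α = (11·(10861/78400) − (201/280)·(299/140))/(3043/78400) = -727/3043; β = (4·(299/140) − (201/280)·11)/(3043/78400) = 50680/3043.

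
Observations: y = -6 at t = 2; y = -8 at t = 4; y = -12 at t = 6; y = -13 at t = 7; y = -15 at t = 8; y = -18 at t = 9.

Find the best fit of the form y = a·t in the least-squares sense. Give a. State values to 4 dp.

a = -1.9560

Compute the Gram sums: Σt·t = 250.
Right-hand side: Σt·y = -489.
So XᵀX·[a]ᵀ = Xᵀy: [[250]]·[a]ᵀ = [-489]ᵀ.
Hence a = -489 / 250 ≈ -1.956.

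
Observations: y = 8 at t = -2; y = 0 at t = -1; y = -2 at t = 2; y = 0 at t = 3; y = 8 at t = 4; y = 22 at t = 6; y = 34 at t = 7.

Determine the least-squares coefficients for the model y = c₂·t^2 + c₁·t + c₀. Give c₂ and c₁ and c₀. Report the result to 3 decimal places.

Compute the Gram sums: Σt^2·t^2 = 4067, Σt^2·t = 649, Σt^2 = 119, Σt·t = 119, Σt = 19, Σ1 = 7.
Right-hand side: Σt^2·y = 2610, Σt·y = 382, Σy = 70.
So MᵀM·[c₂, c₁, c₀]ᵀ = Mᵀy: [[4067, 649, 119]; [649, 119, 19]; [119, 19, 7]]·[c₂, c₁, c₀]ᵀ = [2610, 382, 70]ᵀ.
Solving the 3×3 system (Gaussian elimination) gives c₂ = 58024/55209, c₁ = -17618/7887, c₀ = -33192/18403.

c₂ = 1.051, c₁ = -2.234, c₀ = -1.804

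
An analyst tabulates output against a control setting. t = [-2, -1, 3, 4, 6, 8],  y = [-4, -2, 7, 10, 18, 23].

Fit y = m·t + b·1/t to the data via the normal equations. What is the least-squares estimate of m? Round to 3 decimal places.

From the data, Σt·t = 130, Σt·1/t = 6, Σ1/t·1/t = 845/576.
Right-hand side: Σt·y = 363, Σ1/t·y = 353/24.
MᵀM·[m, b]ᵀ = Mᵀy becomes [[130, 6]; [6, 845/576]]·[m, b]ᵀ = [363, 353/24]ᵀ.
Determinant 130·(845/576) − 6² = 44557/288.
m = (363·(845/576) − 6·(353/24))/(44557/288) = 255903/89114; b = (130·(353/24) − 6·363)/(44557/288) = -76584/44557.

m = 2.872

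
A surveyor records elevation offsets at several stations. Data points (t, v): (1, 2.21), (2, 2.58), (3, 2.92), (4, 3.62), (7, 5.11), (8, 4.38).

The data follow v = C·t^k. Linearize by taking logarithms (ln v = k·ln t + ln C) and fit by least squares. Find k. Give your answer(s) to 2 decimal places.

k = 0.39

Linearized form: ln v = k·ln t + ln C. From the 6 transformed points,
Sums: Σln t = 7.2034, Σ(ln t)² = 11.7199, Σln v = 7.2071, Σln t·ln v = 9.8632.
Normal system: [[11.7199, 7.2034]; [7.2034, 6]]·[k, ln C]ᵀ = [9.8632, 7.2071]ᵀ.
Solving (det = 18.4301): k = 0.39413, ln C = 0.72800.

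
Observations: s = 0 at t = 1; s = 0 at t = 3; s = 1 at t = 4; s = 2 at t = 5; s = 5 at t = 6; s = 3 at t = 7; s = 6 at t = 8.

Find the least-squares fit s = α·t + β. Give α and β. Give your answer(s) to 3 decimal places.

Entries of XᵀX: Σt·t = 200, Σt = 34, Σ1 = 7.
For Xᵀs: Σt·s = 113, Σs = 17.
Normal equations: [[200, 34]; [34, 7]]·[α, β]ᵀ = [113, 17]ᵀ.
det = 200·7 − 34² = 244.
α = (113·7 − 34·17)/244 = 213/244; β = (200·17 − 34·113)/244 = -221/122.

α = 0.873, β = -1.811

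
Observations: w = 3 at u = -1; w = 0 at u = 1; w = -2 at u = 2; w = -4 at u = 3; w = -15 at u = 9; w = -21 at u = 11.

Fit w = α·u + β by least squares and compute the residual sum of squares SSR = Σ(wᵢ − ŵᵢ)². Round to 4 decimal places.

SSR = 2.7445

Entries of MᵀM: Σu·u = 217, Σu = 25, Σ1 = 6.
For Mᵀw: Σu·w = -385, Σw = -39.
Normal equations: [[217, 25]; [25, 6]]·[α, β]ᵀ = [-385, -39]ᵀ.
Eliminating β: 6·(row 1) − 25·(row 2) gives 677·α = 6·(-385) − 25·(-39) = -1335, so α = -1335/677.
Then β = ((-39) − 25·(-1335/677))/6 = 1162/677.
Residuals: -466/677, 173/677, 154/677, 135/677, 698/677, -694/677; SSR = 1858/677.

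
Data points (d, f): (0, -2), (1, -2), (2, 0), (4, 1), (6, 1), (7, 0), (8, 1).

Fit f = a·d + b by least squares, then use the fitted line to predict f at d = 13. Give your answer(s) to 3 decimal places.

From the data, Σd·d = 170, Σd = 28, Σ1 = 7.
And Σd·f = 16, Σf = -1.
Determinant 170·7 − 28² = 406.
a = (16·7 − 28·(-1))/406 = 10/29; b = (170·(-1) − 28·16)/406 = -309/203.
At d = 13: f̂ = (10/29)·(13) + (-309/203)·(1) = 601/203.

f̂ = 2.961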